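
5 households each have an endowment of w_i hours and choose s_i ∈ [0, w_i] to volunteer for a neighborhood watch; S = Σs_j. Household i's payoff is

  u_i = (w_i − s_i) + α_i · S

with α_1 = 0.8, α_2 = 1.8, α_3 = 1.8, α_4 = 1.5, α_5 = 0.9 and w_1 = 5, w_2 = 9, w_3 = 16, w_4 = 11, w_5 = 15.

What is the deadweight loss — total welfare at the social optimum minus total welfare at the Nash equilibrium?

116

∂u_i/∂s_i = α_i − 1, so household i contributes w_i if α_i > 1, else 0.
α_i > 1 for i ∈ {2, 3, 4}; NE contributions (0, 9, 16, 11, 0), S = 36.
W^NE = Σw_i − S^NE + (Σα_i)·S^NE = 56 + 5.8·36 = 264.8.
Planner: ∂(Σu_j)/∂s_i = Σα_j − 1 = 5.8 > 0, so everyone contributes w_i; S^SO = 56, W^SO = 56 + 5.8·56 = 380.8.
Deadweight loss = 116.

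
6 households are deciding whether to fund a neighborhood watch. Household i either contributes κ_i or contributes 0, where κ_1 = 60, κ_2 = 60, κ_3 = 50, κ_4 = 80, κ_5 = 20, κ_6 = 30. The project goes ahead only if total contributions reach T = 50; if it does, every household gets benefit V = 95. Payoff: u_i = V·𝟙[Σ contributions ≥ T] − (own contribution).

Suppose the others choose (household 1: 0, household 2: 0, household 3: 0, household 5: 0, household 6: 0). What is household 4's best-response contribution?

Others' total = 0. Contributing 80 brings total to 80 ≥ 50: gain V − κ_4 = 15.
Best response: 80.

80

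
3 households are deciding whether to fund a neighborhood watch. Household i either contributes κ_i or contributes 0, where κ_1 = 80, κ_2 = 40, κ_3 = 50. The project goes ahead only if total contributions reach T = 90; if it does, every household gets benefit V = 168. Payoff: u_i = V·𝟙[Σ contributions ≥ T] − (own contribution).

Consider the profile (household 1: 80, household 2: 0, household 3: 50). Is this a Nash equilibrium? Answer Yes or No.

Yes

Total = 130 ≥ 90: provided.
Household 1 (pledges 80, payoff 88): dropping to 0 → total 50, payoff 0. No gain.
Household 2 (pledges 0, payoff 168): pledging 40 → total 170, payoff 128. No gain.
Household 3 (pledges 50, payoff 118): dropping to 0 → total 80, payoff 0. No gain.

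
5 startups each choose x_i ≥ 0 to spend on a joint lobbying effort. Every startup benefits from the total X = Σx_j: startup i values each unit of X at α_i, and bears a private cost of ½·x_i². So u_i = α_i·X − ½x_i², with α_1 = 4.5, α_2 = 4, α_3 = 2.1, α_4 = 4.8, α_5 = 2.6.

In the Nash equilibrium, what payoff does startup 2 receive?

Startup i's FOC: ∂u_i/∂x_i = α_i − x_i = 0, so x_i* = α_i.
NE contributions = (4.5, 4, 2.1, 4.8, 2.6); X = 18.
u_2 = α_2·X − ½·(x_2)² = 4·18 − ½·4² = 64.

64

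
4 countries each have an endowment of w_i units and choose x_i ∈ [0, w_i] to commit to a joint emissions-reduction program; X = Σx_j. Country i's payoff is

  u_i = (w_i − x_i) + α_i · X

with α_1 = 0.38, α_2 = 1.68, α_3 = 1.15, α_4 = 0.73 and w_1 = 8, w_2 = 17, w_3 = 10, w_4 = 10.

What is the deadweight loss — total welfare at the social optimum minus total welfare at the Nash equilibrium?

52.92

∂u_i/∂x_i = α_i − 1, so country i contributes w_i if α_i > 1, else 0.
α_i > 1 for i ∈ {2, 3}; NE contributions (0, 17, 10, 0), X = 27.
W^NE = Σw_i − X^NE + (Σα_i)·X^NE = 45 + 2.94·27 = 124.38.
Planner: ∂(Σu_j)/∂x_i = Σα_j − 1 = 2.94 > 0, so everyone contributes w_i; X^SO = 45, W^SO = 45 + 2.94·45 = 177.3.
Deadweight loss = 52.92.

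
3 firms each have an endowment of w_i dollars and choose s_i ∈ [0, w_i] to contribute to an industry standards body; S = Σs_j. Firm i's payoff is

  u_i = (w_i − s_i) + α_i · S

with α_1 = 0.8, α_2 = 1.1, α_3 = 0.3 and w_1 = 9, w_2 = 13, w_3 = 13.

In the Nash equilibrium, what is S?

13

∂u_i/∂s_i = α_i − 1, so firm i contributes w_i if α_i > 1, else 0.
α_i > 1 for i ∈ {2}; NE contributions (0, 13, 0), S = 13.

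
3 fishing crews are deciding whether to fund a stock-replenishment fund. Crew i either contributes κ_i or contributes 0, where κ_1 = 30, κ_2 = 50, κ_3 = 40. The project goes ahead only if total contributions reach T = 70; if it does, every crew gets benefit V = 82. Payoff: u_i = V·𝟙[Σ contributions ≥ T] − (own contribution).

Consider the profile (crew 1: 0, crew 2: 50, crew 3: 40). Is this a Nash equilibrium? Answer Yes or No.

Total = 90 ≥ 70: provided.
Crew 1 (pledges 0, payoff 82): pledging 30 → total 120, payoff 52. No gain.
Crew 2 (pledges 50, payoff 32): dropping to 0 → total 40, payoff 0. No gain.
Crew 3 (pledges 40, payoff 42): dropping to 0 → total 50, payoff 0. No gain.

Yes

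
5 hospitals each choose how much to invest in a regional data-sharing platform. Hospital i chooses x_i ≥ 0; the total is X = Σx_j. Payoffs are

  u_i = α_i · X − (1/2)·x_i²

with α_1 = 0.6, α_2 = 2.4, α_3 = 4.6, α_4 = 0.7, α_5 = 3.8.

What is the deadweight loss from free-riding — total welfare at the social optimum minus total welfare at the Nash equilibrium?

Hospital i's FOC: ∂u_i/∂x_i = α_i − x_i = 0, so x_i* = α_i.
NE contributions = (0.6, 2.4, 4.6, 0.7, 3.8); X = 12.1.
W^NE = (Σα)·X − ½Σα_i² = 12.1² − ½·42.21 = 125.305.
Planner sets x_i = Σα_j = 12.1 for every i, so X^SO = 5·12.1 = 60.5.
W^SO = (Σα)·X^SO − ½·5·(Σα)² = (5/2)·12.1² = 366.025.
Deadweight loss = W^SO − W^NE = 240.72.

240.72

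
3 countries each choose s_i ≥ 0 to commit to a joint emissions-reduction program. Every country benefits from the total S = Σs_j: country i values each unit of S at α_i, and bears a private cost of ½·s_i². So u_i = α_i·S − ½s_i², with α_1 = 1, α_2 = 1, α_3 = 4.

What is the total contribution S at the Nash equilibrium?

6

Country i's FOC: ∂u_i/∂s_i = α_i − s_i = 0, so s_i* = α_i.
NE contributions = (1, 1, 4); S = 6.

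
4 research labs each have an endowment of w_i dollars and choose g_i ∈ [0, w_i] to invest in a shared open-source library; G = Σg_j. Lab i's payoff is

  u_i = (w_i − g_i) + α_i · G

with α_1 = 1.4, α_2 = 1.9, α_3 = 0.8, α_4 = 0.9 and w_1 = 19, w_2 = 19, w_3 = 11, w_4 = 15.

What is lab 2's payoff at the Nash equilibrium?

∂u_i/∂g_i = α_i − 1, so lab i contributes w_i if α_i > 1, else 0.
α_i > 1 for i ∈ {1, 2}; NE contributions (19, 19, 0, 0), G = 38.
u_2 = (19 − 19) + 1.9·38 = 72.2.

72.2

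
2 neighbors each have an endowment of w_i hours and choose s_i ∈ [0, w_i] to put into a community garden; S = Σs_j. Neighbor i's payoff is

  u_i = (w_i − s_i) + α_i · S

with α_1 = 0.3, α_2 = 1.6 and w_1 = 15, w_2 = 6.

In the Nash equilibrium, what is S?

6

∂u_i/∂s_i = α_i − 1, so neighbor i contributes w_i if α_i > 1, else 0.
α_i > 1 for i ∈ {2}; NE contributions (0, 6), S = 6.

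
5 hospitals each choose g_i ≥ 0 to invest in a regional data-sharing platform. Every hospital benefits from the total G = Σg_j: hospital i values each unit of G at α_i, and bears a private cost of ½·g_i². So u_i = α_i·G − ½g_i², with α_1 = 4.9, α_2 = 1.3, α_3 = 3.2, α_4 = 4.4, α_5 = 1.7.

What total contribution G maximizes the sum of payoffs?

77.5

Planner FOC: ∂(Σu_j)/∂g_i = (Σα_j) − g_i = 0, so g_i^SO = Σα_j = 15.5 for every i; G^SO = 77.5.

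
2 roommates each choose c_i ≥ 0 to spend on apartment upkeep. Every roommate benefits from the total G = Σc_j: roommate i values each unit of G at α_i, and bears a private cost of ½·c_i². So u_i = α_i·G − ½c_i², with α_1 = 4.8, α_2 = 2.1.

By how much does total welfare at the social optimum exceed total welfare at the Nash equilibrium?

Roommate i's FOC: ∂u_i/∂c_i = α_i − c_i = 0, so c_i* = α_i.
NE contributions = (4.8, 2.1); G = 6.9.
W^NE = (Σα)·G − ½Σα_i² = 6.9² − ½·27.45 = 33.885.
Planner sets c_i = Σα_j = 6.9 for every i, so G^SO = 2·6.9 = 13.8.
W^SO = (Σα)·G^SO − ½·2·(Σα)² = (2/2)·6.9² = 47.61.
Deadweight loss = W^SO − W^NE = 13.725.

13.725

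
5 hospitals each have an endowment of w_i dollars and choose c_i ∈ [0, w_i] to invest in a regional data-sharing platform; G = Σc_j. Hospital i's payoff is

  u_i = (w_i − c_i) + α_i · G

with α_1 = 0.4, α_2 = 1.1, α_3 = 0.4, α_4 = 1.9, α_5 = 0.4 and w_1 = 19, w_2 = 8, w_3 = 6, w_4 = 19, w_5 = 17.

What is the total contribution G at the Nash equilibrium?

∂u_i/∂c_i = α_i − 1, so hospital i contributes w_i if α_i > 1, else 0.
α_i > 1 for i ∈ {2, 4}; NE contributions (0, 8, 0, 19, 0), G = 27.

27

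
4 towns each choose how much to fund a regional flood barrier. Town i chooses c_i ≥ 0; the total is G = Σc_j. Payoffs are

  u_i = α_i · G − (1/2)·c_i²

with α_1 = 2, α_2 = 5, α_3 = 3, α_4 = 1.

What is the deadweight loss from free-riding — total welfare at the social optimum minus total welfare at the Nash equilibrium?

Town i's FOC: ∂u_i/∂c_i = α_i − c_i = 0, so c_i* = α_i.
NE contributions = (2, 5, 3, 1); G = 11.
W^NE = (Σα)·G − ½Σα_i² = 11² − ½·39 = 101.5.
Planner sets c_i = Σα_j = 11 for every i, so G^SO = 4·11 = 44.
W^SO = (Σα)·G^SO − ½·4·(Σα)² = (4/2)·11² = 242.
Deadweight loss = W^SO − W^NE = 140.5.

140.5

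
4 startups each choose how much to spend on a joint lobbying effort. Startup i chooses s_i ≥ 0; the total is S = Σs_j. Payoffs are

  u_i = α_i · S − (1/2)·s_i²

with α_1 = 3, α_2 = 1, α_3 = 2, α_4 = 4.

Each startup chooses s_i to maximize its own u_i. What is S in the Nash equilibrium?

10

Startup i's FOC: ∂u_i/∂s_i = α_i − s_i = 0, so s_i* = α_i.
NE contributions = (3, 1, 2, 4); S = 10.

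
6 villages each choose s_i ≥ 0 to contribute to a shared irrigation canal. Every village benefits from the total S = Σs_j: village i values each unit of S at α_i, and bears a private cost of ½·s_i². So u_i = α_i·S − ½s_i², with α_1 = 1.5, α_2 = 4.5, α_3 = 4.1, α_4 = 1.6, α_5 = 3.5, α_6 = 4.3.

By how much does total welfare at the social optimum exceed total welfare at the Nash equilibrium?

796.805

Village i's FOC: ∂u_i/∂s_i = α_i − s_i = 0, so s_i* = α_i.
NE contributions = (1.5, 4.5, 4.1, 1.6, 3.5, 4.3); S = 19.5.
W^NE = (Σα)·S − ½Σα_i² = 19.5² − ½·72.61 = 343.945.
Planner sets s_i = Σα_j = 19.5 for every i, so S^SO = 6·19.5 = 117.
W^SO = (Σα)·S^SO − ½·6·(Σα)² = (6/2)·19.5² = 1140.75.
Deadweight loss = W^SO − W^NE = 796.805.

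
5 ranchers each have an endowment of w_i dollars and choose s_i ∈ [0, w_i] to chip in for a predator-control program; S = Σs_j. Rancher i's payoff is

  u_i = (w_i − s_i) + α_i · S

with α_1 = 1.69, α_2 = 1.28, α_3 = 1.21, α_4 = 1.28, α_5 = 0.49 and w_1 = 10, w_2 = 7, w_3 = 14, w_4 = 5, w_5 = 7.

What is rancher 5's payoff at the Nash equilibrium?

∂u_i/∂s_i = α_i − 1, so rancher i contributes w_i if α_i > 1, else 0.
α_i > 1 for i ∈ {1, 2, 3, 4}; NE contributions (10, 7, 14, 5, 0), S = 36.
u_5 = (7 − 0) + 0.49·36 = 24.64.

24.64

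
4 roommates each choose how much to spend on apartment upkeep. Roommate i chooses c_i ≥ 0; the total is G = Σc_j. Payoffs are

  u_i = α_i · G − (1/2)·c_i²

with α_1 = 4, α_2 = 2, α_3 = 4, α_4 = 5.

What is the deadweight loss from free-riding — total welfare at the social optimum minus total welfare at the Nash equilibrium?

255.5

Roommate i's FOC: ∂u_i/∂c_i = α_i − c_i = 0, so c_i* = α_i.
NE contributions = (4, 2, 4, 5); G = 15.
W^NE = (Σα)·G − ½Σα_i² = 15² − ½·61 = 194.5.
Planner sets c_i = Σα_j = 15 for every i, so G^SO = 4·15 = 60.
W^SO = (Σα)·G^SO − ½·4·(Σα)² = (4/2)·15² = 450.
Deadweight loss = W^SO − W^NE = 255.5.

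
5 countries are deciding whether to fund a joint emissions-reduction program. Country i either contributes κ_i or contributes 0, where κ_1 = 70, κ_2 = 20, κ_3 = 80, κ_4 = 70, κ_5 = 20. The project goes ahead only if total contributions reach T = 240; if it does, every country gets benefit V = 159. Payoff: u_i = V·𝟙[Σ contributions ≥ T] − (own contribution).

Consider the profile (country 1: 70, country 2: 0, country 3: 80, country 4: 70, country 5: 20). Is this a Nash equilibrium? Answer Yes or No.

Yes

Total = 240 ≥ 240: provided.
Country 1 (pledges 70, payoff 89): dropping to 0 → total 170, payoff 0. No gain.
Country 2 (pledges 0, payoff 159): pledging 20 → total 260, payoff 139. No gain.
Country 3 (pledges 80, payoff 79): dropping to 0 → total 160, payoff 0. No gain.
Country 4 (pledges 70, payoff 89): dropping to 0 → total 170, payoff 0. No gain.
Country 5 (pledges 20, payoff 139): dropping to 0 → total 220, payoff 0. No gain.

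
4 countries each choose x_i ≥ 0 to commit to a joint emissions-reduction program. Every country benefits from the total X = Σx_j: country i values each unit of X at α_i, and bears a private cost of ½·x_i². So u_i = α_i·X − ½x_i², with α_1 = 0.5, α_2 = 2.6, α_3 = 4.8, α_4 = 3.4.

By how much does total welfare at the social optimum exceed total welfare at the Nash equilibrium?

148.495

Country i's FOC: ∂u_i/∂x_i = α_i − x_i = 0, so x_i* = α_i.
NE contributions = (0.5, 2.6, 4.8, 3.4); X = 11.3.
W^NE = (Σα)·X − ½Σα_i² = 11.3² − ½·41.61 = 106.885.
Planner sets x_i = Σα_j = 11.3 for every i, so X^SO = 4·11.3 = 45.2.
W^SO = (Σα)·X^SO − ½·4·(Σα)² = (4/2)·11.3² = 255.38.
Deadweight loss = W^SO − W^NE = 148.495.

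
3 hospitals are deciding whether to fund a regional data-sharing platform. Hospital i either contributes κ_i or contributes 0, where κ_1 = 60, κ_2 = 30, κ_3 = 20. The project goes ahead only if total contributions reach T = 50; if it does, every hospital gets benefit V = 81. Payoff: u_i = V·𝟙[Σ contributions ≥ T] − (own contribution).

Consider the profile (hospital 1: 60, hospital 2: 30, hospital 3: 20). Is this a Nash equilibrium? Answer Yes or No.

Total = 110 ≥ 50: provided.
Hospital 1 (pledges 60, payoff 21): dropping to 0 → total 50, payoff 81. Profitable deviation.

No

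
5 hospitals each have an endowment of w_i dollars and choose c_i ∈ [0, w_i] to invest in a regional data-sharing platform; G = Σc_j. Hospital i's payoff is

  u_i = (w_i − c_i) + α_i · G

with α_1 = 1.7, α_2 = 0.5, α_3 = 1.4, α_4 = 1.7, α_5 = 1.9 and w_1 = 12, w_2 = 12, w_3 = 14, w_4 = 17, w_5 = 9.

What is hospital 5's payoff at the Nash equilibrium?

∂u_i/∂c_i = α_i − 1, so hospital i contributes w_i if α_i > 1, else 0.
α_i > 1 for i ∈ {1, 3, 4, 5}; NE contributions (12, 0, 14, 17, 9), G = 52.
u_5 = (9 − 9) + 1.9·52 = 98.8.

98.8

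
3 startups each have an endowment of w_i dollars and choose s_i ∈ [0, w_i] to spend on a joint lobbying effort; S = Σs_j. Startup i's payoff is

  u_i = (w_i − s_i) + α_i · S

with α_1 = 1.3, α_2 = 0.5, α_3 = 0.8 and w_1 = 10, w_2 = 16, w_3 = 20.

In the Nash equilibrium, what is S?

10

∂u_i/∂s_i = α_i − 1, so startup i contributes w_i if α_i > 1, else 0.
α_i > 1 for i ∈ {1}; NE contributions (10, 0, 0), S = 10.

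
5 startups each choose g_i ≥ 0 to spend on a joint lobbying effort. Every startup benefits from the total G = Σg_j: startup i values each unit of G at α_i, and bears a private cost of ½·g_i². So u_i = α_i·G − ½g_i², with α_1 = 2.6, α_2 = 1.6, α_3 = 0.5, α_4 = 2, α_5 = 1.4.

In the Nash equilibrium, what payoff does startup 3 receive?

Startup i's FOC: ∂u_i/∂g_i = α_i − g_i = 0, so g_i* = α_i.
NE contributions = (2.6, 1.6, 0.5, 2, 1.4); G = 8.1.
u_3 = α_3·G − ½·(g_3)² = 0.5·8.1 − ½·0.5² = 3.925.

3.925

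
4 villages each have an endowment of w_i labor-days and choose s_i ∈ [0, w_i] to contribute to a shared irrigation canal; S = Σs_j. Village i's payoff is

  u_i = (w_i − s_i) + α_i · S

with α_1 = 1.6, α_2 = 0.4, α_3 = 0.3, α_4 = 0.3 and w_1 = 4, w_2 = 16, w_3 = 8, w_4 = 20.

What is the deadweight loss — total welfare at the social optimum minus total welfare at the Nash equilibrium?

∂u_i/∂s_i = α_i − 1, so village i contributes w_i if α_i > 1, else 0.
α_i > 1 for i ∈ {1}; NE contributions (4, 0, 0, 0), S = 4.
W^NE = Σw_i − S^NE + (Σα_i)·S^NE = 48 + 1.6·4 = 54.4.
Planner: ∂(Σu_j)/∂s_i = Σα_j − 1 = 1.6 > 0, so everyone contributes w_i; S^SO = 48, W^SO = 48 + 1.6·48 = 124.8.
Deadweight loss = 70.4.

70.4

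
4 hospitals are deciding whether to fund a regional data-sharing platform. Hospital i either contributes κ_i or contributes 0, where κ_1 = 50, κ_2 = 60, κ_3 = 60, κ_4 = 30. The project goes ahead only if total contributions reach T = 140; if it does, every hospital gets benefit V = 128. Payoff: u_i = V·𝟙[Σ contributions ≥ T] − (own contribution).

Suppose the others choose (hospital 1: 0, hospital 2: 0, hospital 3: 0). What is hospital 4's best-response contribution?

0

Others' total = 0. Even contributing 30 gives 30 < 140: no benefit either way.
Best response: 0.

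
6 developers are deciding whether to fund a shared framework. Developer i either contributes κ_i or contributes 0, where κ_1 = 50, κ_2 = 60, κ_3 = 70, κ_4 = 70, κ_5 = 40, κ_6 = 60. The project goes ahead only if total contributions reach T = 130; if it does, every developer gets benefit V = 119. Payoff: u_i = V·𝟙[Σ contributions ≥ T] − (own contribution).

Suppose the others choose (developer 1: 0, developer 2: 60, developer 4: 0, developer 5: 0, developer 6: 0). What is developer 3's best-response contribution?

Others' total = 60. Contributing 70 brings total to 130 ≥ 130: gain V − κ_3 = 49.
Best response: 70.

70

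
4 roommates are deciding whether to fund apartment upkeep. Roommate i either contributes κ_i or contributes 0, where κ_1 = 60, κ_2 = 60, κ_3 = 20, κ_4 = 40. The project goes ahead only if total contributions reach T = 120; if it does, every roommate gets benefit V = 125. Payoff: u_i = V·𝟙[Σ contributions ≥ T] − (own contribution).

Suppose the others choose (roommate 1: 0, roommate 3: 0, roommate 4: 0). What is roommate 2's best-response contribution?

Others' total = 0. Even contributing 60 gives 60 < 120: no benefit either way.
Best response: 0.

0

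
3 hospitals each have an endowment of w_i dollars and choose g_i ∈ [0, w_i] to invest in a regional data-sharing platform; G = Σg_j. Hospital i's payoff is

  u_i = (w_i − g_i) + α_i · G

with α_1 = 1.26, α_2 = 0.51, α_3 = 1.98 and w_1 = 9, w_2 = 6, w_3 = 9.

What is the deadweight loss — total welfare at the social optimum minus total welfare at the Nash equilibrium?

16.5

∂u_i/∂g_i = α_i − 1, so hospital i contributes w_i if α_i > 1, else 0.
α_i > 1 for i ∈ {1, 3}; NE contributions (9, 0, 9), G = 18.
W^NE = Σw_i − G^NE + (Σα_i)·G^NE = 24 + 2.75·18 = 73.5.
Planner: ∂(Σu_j)/∂g_i = Σα_j − 1 = 2.75 > 0, so everyone contributes w_i; G^SO = 24, W^SO = 24 + 2.75·24 = 90.
Deadweight loss = 16.5.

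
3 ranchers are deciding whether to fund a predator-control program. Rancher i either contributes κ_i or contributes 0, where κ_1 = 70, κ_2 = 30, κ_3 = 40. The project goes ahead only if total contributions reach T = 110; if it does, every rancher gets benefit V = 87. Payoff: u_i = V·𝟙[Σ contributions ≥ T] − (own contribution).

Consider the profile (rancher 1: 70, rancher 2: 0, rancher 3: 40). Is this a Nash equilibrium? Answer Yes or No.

Total = 110 ≥ 110: provided.
Rancher 1 (pledges 70, payoff 17): dropping to 0 → total 40, payoff 0. No gain.
Rancher 2 (pledges 0, payoff 87): pledging 30 → total 140, payoff 57. No gain.
Rancher 3 (pledges 40, payoff 47): dropping to 0 → total 70, payoff 0. No gain.

Yes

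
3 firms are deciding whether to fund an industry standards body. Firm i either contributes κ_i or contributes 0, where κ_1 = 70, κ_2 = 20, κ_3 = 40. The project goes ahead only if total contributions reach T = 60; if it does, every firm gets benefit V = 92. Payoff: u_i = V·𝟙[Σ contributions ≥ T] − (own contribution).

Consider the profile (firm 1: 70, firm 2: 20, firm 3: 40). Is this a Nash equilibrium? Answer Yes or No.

No

Total = 130 ≥ 60: provided.
Firm 1 (pledges 70, payoff 22): dropping to 0 → total 60, payoff 92. Profitable deviation.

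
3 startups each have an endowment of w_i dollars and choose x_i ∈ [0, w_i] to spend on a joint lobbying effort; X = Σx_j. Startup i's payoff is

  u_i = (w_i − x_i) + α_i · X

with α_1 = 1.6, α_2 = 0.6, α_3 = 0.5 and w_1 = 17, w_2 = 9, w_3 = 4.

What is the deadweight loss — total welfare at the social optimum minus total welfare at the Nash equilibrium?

∂u_i/∂x_i = α_i − 1, so startup i contributes w_i if α_i > 1, else 0.
α_i > 1 for i ∈ {1}; NE contributions (17, 0, 0), X = 17.
W^NE = Σw_i − X^NE + (Σα_i)·X^NE = 30 + 1.7·17 = 58.9.
Planner: ∂(Σu_j)/∂x_i = Σα_j − 1 = 1.7 > 0, so everyone contributes w_i; X^SO = 30, W^SO = 30 + 1.7·30 = 81.
Deadweight loss = 22.1.

22.1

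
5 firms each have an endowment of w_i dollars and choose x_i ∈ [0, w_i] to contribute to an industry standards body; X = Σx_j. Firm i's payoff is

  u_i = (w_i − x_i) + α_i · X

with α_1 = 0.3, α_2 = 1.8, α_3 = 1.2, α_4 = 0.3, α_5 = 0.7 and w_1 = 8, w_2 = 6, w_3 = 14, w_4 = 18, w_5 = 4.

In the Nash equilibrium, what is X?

∂u_i/∂x_i = α_i − 1, so firm i contributes w_i if α_i > 1, else 0.
α_i > 1 for i ∈ {2, 3}; NE contributions (0, 6, 14, 0, 0), X = 20.

20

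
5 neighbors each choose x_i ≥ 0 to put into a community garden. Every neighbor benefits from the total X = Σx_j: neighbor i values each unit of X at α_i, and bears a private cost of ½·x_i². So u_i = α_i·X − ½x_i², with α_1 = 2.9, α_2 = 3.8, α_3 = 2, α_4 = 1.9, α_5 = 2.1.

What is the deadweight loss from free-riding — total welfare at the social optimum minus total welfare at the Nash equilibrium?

Neighbor i's FOC: ∂u_i/∂x_i = α_i − x_i = 0, so x_i* = α_i.
NE contributions = (2.9, 3.8, 2, 1.9, 2.1); X = 12.7.
W^NE = (Σα)·X − ½Σα_i² = 12.7² − ½·34.87 = 143.855.
Planner sets x_i = Σα_j = 12.7 for every i, so X^SO = 5·12.7 = 63.5.
W^SO = (Σα)·X^SO − ½·5·(Σα)² = (5/2)·12.7² = 403.225.
Deadweight loss = W^SO − W^NE = 259.37.

259.37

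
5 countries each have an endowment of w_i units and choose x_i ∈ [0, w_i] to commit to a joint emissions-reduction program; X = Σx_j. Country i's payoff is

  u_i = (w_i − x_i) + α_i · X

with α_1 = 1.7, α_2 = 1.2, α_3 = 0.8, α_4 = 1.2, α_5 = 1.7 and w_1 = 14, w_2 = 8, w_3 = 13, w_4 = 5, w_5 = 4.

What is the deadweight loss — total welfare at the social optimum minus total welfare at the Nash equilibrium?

∂u_i/∂x_i = α_i − 1, so country i contributes w_i if α_i > 1, else 0.
α_i > 1 for i ∈ {1, 2, 4, 5}; NE contributions (14, 8, 0, 5, 4), X = 31.
W^NE = Σw_i − X^NE + (Σα_i)·X^NE = 44 + 5.6·31 = 217.6.
Planner: ∂(Σu_j)/∂x_i = Σα_j − 1 = 5.6 > 0, so everyone contributes w_i; X^SO = 44, W^SO = 44 + 5.6·44 = 290.4.
Deadweight loss = 72.8.

72.8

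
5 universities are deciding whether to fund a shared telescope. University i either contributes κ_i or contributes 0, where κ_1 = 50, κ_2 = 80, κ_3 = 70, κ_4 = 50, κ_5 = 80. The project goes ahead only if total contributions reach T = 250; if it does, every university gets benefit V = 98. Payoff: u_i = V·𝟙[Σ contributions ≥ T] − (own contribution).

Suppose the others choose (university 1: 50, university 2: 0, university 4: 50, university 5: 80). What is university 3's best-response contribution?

Others' total = 180. Contributing 70 brings total to 250 ≥ 250: gain V − κ_3 = 28.
Best response: 70.

70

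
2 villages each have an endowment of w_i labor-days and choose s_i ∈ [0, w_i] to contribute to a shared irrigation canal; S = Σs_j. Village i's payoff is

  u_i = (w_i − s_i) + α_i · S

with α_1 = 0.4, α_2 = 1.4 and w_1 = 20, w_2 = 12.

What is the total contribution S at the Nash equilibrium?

∂u_i/∂s_i = α_i − 1, so village i contributes w_i if α_i > 1, else 0.
α_i > 1 for i ∈ {2}; NE contributions (0, 12), S = 12.

12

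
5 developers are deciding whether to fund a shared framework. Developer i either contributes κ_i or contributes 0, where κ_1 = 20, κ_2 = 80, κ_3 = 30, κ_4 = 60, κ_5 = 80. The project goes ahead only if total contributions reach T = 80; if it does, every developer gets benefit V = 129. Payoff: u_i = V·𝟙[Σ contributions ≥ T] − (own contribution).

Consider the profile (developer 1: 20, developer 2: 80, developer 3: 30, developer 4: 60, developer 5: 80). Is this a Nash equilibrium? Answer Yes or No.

No

Total = 270 ≥ 80: provided.
Developer 1 (pledges 20, payoff 109): dropping to 0 → total 250, payoff 129. Profitable deviation.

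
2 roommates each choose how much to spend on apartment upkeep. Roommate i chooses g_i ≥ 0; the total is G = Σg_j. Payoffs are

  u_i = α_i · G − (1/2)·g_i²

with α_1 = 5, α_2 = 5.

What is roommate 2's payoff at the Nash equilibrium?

37.5

Roommate i's FOC: ∂u_i/∂g_i = α_i − g_i = 0, so g_i* = α_i.
NE contributions = (5, 5); G = 10.
u_2 = α_2·G − ½·(g_2)² = 5·10 − ½·5² = 37.5.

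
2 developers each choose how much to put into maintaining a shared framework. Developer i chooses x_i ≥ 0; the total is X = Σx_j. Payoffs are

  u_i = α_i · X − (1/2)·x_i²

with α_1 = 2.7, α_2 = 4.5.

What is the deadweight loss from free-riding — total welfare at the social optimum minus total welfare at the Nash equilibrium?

Developer i's FOC: ∂u_i/∂x_i = α_i − x_i = 0, so x_i* = α_i.
NE contributions = (2.7, 4.5); X = 7.2.
W^NE = (Σα)·X − ½Σα_i² = 7.2² − ½·27.54 = 38.07.
Planner sets x_i = Σα_j = 7.2 for every i, so X^SO = 2·7.2 = 14.4.
W^SO = (Σα)·X^SO − ½·2·(Σα)² = (2/2)·7.2² = 51.84.
Deadweight loss = W^SO − W^NE = 13.77.

13.77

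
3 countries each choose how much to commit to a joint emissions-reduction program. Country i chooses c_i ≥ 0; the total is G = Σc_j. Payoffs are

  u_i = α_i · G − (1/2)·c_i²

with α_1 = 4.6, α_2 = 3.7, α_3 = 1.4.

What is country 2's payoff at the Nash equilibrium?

Country i's FOC: ∂u_i/∂c_i = α_i − c_i = 0, so c_i* = α_i.
NE contributions = (4.6, 3.7, 1.4); G = 9.7.
u_2 = α_2·G − ½·(c_2)² = 3.7·9.7 − ½·3.7² = 29.045.

29.045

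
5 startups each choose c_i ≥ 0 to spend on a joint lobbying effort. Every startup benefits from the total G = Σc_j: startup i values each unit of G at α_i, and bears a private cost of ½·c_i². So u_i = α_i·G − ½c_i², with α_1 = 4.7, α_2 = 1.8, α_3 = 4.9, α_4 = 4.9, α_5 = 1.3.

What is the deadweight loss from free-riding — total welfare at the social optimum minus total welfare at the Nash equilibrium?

502.16

Startup i's FOC: ∂u_i/∂c_i = α_i − c_i = 0, so c_i* = α_i.
NE contributions = (4.7, 1.8, 4.9, 4.9, 1.3); G = 17.6.
W^NE = (Σα)·G − ½Σα_i² = 17.6² − ½·75.04 = 272.24.
Planner sets c_i = Σα_j = 17.6 for every i, so G^SO = 5·17.6 = 88.
W^SO = (Σα)·G^SO − ½·5·(Σα)² = (5/2)·17.6² = 774.4.
Deadweight loss = W^SO − W^NE = 502.16.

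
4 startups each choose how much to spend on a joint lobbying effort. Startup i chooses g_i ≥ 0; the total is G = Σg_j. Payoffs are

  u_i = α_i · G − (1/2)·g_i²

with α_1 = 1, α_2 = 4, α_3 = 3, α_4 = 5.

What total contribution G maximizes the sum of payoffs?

52

Planner FOC: ∂(Σu_j)/∂g_i = (Σα_j) − g_i = 0, so g_i^SO = Σα_j = 13 for every i; G^SO = 52.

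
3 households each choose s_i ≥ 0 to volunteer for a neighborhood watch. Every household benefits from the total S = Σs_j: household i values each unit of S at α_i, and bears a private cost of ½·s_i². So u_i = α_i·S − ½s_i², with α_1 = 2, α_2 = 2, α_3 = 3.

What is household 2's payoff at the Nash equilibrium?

Household i's FOC: ∂u_i/∂s_i = α_i − s_i = 0, so s_i* = α_i.
NE contributions = (2, 2, 3); S = 7.
u_2 = α_2·S − ½·(s_2)² = 2·7 − ½·2² = 12.

12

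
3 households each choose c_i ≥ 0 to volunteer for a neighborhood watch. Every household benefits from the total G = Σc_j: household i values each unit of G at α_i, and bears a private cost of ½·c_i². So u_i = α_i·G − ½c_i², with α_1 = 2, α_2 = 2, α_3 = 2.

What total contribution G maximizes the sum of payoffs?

Planner FOC: ∂(Σu_j)/∂c_i = (Σα_j) − c_i = 0, so c_i^SO = Σα_j = 6 for every i; G^SO = 18.

18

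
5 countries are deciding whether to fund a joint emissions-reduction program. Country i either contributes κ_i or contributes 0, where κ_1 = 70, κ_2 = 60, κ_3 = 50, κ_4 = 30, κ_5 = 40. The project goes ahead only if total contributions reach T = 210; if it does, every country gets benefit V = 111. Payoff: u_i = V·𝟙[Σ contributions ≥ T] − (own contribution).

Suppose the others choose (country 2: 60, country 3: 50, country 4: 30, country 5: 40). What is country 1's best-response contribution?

70

Others' total = 180. Contributing 70 brings total to 250 ≥ 210: gain V − κ_1 = 41.
Best response: 70.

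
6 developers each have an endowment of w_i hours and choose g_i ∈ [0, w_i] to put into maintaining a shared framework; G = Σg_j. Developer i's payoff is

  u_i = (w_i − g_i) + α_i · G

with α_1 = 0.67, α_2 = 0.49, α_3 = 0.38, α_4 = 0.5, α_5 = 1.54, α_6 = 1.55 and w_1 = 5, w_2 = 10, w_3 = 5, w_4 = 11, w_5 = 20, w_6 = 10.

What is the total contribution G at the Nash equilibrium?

30

∂u_i/∂g_i = α_i − 1, so developer i contributes w_i if α_i > 1, else 0.
α_i > 1 for i ∈ {5, 6}; NE contributions (0, 0, 0, 0, 20, 10), G = 30.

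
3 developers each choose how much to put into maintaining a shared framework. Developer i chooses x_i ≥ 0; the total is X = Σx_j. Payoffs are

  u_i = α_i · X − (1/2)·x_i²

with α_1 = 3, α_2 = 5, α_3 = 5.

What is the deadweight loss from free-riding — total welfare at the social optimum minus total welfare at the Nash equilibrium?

114

Developer i's FOC: ∂u_i/∂x_i = α_i − x_i = 0, so x_i* = α_i.
NE contributions = (3, 5, 5); X = 13.
W^NE = (Σα)·X − ½Σα_i² = 13² − ½·59 = 139.5.
Planner sets x_i = Σα_j = 13 for every i, so X^SO = 3·13 = 39.
W^SO = (Σα)·X^SO − ½·3·(Σα)² = (3/2)·13² = 253.5.
Deadweight loss = W^SO − W^NE = 114.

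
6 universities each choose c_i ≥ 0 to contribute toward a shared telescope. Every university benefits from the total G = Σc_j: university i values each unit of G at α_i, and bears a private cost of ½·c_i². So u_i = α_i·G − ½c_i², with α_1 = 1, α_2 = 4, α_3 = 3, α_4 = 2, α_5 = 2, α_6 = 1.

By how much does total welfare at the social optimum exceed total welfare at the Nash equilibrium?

University i's FOC: ∂u_i/∂c_i = α_i − c_i = 0, so c_i* = α_i.
NE contributions = (1, 4, 3, 2, 2, 1); G = 13.
W^NE = (Σα)·G − ½Σα_i² = 13² − ½·35 = 151.5.
Planner sets c_i = Σα_j = 13 for every i, so G^SO = 6·13 = 78.
W^SO = (Σα)·G^SO − ½·6·(Σα)² = (6/2)·13² = 507.
Deadweight loss = W^SO − W^NE = 355.5.

355.5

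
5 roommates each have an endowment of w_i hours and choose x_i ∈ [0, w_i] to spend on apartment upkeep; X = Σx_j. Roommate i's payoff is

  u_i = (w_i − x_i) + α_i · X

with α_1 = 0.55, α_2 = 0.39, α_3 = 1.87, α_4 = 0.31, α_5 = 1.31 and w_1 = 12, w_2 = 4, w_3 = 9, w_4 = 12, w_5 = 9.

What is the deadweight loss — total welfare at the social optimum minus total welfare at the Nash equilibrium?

96.04

∂u_i/∂x_i = α_i − 1, so roommate i contributes w_i if α_i > 1, else 0.
α_i > 1 for i ∈ {3, 5}; NE contributions (0, 0, 9, 0, 9), X = 18.
W^NE = Σw_i − X^NE + (Σα_i)·X^NE = 46 + 3.43·18 = 107.74.
Planner: ∂(Σu_j)/∂x_i = Σα_j − 1 = 3.43 > 0, so everyone contributes w_i; X^SO = 46, W^SO = 46 + 3.43·46 = 203.78.
Deadweight loss = 96.04.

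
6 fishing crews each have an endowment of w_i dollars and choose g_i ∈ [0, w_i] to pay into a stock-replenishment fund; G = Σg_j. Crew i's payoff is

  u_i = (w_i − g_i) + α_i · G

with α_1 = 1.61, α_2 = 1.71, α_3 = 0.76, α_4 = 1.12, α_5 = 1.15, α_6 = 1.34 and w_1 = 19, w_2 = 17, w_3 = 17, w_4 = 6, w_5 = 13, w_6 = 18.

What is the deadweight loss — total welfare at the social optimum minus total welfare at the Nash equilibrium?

113.73

∂u_i/∂g_i = α_i − 1, so crew i contributes w_i if α_i > 1, else 0.
α_i > 1 for i ∈ {1, 2, 4, 5, 6}; NE contributions (19, 17, 0, 6, 13, 18), G = 73.
W^NE = Σw_i − G^NE + (Σα_i)·G^NE = 90 + 6.69·73 = 578.37.
Planner: ∂(Σu_j)/∂g_i = Σα_j − 1 = 6.69 > 0, so everyone contributes w_i; G^SO = 90, W^SO = 90 + 6.69·90 = 692.1.
Deadweight loss = 113.73.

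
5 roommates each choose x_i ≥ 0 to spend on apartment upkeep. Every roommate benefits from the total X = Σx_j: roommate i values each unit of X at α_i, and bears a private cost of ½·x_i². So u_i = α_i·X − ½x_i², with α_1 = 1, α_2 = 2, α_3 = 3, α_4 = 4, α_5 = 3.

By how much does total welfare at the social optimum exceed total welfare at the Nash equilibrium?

273

Roommate i's FOC: ∂u_i/∂x_i = α_i − x_i = 0, so x_i* = α_i.
NE contributions = (1, 2, 3, 4, 3); X = 13.
W^NE = (Σα)·X − ½Σα_i² = 13² − ½·39 = 149.5.
Planner sets x_i = Σα_j = 13 for every i, so X^SO = 5·13 = 65.
W^SO = (Σα)·X^SO − ½·5·(Σα)² = (5/2)·13² = 422.5.
Deadweight loss = W^SO − W^NE = 273.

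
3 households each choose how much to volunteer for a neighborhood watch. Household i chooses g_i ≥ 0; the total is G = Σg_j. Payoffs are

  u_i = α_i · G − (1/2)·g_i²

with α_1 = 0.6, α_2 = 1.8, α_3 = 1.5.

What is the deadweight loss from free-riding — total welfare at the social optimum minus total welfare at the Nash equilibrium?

Household i's FOC: ∂u_i/∂g_i = α_i − g_i = 0, so g_i* = α_i.
NE contributions = (0.6, 1.8, 1.5); G = 3.9.
W^NE = (Σα)·G − ½Σα_i² = 3.9² − ½·5.85 = 12.285.
Planner sets g_i = Σα_j = 3.9 for every i, so G^SO = 3·3.9 = 11.7.
W^SO = (Σα)·G^SO − ½·3·(Σα)² = (3/2)·3.9² = 22.815.
Deadweight loss = W^SO − W^NE = 10.53.

10.53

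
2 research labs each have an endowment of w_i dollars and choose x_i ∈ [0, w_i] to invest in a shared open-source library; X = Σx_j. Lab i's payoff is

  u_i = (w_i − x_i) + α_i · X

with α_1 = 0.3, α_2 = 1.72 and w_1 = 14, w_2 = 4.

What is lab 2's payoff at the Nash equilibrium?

∂u_i/∂x_i = α_i − 1, so lab i contributes w_i if α_i > 1, else 0.
α_i > 1 for i ∈ {2}; NE contributions (0, 4), X = 4.
u_2 = (4 − 4) + 1.72·4 = 6.88.

6.88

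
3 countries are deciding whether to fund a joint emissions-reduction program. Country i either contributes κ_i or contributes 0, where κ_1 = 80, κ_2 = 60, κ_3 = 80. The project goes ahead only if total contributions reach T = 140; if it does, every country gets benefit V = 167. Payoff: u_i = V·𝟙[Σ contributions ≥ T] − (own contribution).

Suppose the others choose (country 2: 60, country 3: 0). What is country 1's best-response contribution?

80

Others' total = 60. Contributing 80 brings total to 140 ≥ 140: gain V − κ_1 = 87.
Best response: 80.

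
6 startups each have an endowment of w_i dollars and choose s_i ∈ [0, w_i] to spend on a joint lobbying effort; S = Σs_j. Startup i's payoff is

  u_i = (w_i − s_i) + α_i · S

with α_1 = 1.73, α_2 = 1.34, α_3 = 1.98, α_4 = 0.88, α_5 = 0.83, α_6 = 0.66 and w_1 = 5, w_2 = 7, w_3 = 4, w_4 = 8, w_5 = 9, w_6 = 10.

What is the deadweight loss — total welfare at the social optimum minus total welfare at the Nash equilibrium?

∂u_i/∂s_i = α_i − 1, so startup i contributes w_i if α_i > 1, else 0.
α_i > 1 for i ∈ {1, 2, 3}; NE contributions (5, 7, 4, 0, 0, 0), S = 16.
W^NE = Σw_i − S^NE + (Σα_i)·S^NE = 43 + 6.42·16 = 145.72.
Planner: ∂(Σu_j)/∂s_i = Σα_j − 1 = 6.42 > 0, so everyone contributes w_i; S^SO = 43, W^SO = 43 + 6.42·43 = 319.06.
Deadweight loss = 173.34.

173.34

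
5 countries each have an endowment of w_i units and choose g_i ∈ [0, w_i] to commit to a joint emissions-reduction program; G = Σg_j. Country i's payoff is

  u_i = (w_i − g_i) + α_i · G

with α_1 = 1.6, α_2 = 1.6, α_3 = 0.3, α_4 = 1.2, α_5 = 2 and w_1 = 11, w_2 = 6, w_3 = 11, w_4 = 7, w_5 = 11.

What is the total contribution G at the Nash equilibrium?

∂u_i/∂g_i = α_i − 1, so country i contributes w_i if α_i > 1, else 0.
α_i > 1 for i ∈ {1, 2, 4, 5}; NE contributions (11, 6, 0, 7, 11), G = 35.

35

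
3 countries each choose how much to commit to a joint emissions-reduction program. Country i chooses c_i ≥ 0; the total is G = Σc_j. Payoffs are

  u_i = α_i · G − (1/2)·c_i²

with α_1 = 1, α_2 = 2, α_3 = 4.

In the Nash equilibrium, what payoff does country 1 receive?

6.5

Country i's FOC: ∂u_i/∂c_i = α_i − c_i = 0, so c_i* = α_i.
NE contributions = (1, 2, 4); G = 7.
u_1 = α_1·G − ½·(c_1)² = 1·7 − ½·1² = 6.5.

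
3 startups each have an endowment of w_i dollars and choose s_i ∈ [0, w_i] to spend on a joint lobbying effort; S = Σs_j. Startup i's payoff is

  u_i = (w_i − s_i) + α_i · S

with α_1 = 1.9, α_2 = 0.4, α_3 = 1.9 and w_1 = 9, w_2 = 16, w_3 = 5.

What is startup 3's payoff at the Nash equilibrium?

∂u_i/∂s_i = α_i − 1, so startup i contributes w_i if α_i > 1, else 0.
α_i > 1 for i ∈ {1, 3}; NE contributions (9, 0, 5), S = 14.
u_3 = (5 − 5) + 1.9·14 = 26.6.

26.6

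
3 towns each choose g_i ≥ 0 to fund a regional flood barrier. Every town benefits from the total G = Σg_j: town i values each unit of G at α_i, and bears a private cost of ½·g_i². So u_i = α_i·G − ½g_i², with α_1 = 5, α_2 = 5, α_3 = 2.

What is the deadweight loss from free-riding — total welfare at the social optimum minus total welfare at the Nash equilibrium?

99

Town i's FOC: ∂u_i/∂g_i = α_i − g_i = 0, so g_i* = α_i.
NE contributions = (5, 5, 2); G = 12.
W^NE = (Σα)·G − ½Σα_i² = 12² − ½·54 = 117.
Planner sets g_i = Σα_j = 12 for every i, so G^SO = 3·12 = 36.
W^SO = (Σα)·G^SO − ½·3·(Σα)² = (3/2)·12² = 216.
Deadweight loss = W^SO − W^NE = 99.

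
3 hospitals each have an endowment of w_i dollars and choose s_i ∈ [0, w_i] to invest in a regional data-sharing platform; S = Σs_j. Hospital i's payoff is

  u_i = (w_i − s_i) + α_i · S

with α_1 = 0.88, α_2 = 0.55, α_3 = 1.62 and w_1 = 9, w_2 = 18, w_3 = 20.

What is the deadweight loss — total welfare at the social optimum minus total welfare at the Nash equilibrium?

55.35

∂u_i/∂s_i = α_i − 1, so hospital i contributes w_i if α_i > 1, else 0.
α_i > 1 for i ∈ {3}; NE contributions (0, 0, 20), S = 20.
W^NE = Σw_i − S^NE + (Σα_i)·S^NE = 47 + 2.05·20 = 88.
Planner: ∂(Σu_j)/∂s_i = Σα_j − 1 = 2.05 > 0, so everyone contributes w_i; S^SO = 47, W^SO = 47 + 2.05·47 = 143.35.
Deadweight loss = 55.35.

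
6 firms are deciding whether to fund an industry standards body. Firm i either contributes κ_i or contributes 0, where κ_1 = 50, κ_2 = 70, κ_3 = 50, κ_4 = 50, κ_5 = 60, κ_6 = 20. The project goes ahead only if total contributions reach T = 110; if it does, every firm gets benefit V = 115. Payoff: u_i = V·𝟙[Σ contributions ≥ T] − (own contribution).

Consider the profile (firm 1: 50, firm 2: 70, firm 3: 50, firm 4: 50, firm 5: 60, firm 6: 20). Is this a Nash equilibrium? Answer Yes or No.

Total = 300 ≥ 110: provided.
Firm 1 (pledges 50, payoff 65): dropping to 0 → total 250, payoff 115. Profitable deviation.

No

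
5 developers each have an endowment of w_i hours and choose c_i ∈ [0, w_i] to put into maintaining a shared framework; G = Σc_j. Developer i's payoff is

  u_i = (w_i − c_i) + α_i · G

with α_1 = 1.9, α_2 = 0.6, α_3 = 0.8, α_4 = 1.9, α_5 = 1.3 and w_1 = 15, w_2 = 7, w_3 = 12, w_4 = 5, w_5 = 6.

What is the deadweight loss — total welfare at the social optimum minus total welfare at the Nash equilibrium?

∂u_i/∂c_i = α_i − 1, so developer i contributes w_i if α_i > 1, else 0.
α_i > 1 for i ∈ {1, 4, 5}; NE contributions (15, 0, 0, 5, 6), G = 26.
W^NE = Σw_i − G^NE + (Σα_i)·G^NE = 45 + 5.5·26 = 188.
Planner: ∂(Σu_j)/∂c_i = Σα_j − 1 = 5.5 > 0, so everyone contributes w_i; G^SO = 45, W^SO = 45 + 5.5·45 = 292.5.
Deadweight loss = 104.5.

104.5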